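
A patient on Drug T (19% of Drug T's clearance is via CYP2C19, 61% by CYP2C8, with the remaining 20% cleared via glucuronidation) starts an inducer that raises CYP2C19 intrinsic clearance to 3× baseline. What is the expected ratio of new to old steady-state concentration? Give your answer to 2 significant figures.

0.72

The CYP2C19 pathway (19% of clearance) increases to 3× activity: 0.19 × 3 = 0.57.
CYP2C8 (61%) and the residual 20% are unaffected.
New clearance relative to baseline: 0.57 + 0.61 + 0.2 = 1.38.
Steady-state concentration is inversely proportional to clearance, so the fold-change is 1 / 1.38 = 0.72.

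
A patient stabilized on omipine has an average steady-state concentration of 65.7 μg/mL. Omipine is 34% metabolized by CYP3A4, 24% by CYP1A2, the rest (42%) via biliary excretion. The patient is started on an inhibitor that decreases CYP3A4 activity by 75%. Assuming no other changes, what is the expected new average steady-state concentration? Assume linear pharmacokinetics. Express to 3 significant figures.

CYP3A4: 0.34 × 0.25 = 0.085
CYP1A2: 0.24 (unchanged)
Other: 0.42 (unchanged)
Relative clearance = 0.085 + 0.24 + 0.42 = 0.745.
New average steady-state concentration = baseline ÷ relative clearance = 65.7 / 0.745 = 88.2 μg/mL.

88.2 μg/mL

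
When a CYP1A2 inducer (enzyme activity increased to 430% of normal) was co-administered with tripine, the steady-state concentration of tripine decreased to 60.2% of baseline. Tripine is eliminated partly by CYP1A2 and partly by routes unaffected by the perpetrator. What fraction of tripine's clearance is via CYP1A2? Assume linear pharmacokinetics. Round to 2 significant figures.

CL'/CL = 1 / 0.602 = 1.661
4.3·fm + (1 − fm) = 1.661
fm = (1.661 − 1) / (4.3 − 1) = 0.20

0.20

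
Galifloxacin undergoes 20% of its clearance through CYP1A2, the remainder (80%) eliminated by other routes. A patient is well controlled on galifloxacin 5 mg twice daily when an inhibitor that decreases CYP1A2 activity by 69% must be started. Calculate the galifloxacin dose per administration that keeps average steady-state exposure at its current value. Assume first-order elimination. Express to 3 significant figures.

The CYP1A2 pathway (20% of clearance) drops to 0.31× activity: 0.2 × 0.31 = 0.062.
The remaining 80% of clearance is unaffected.
Relative clearance = 0.062 + 0.8 = 0.862.
Exposure is unchanged when dose changes in proportion to clearance. New dose = 5 mg × 0.862 = 4.31 mg.

4.31 mg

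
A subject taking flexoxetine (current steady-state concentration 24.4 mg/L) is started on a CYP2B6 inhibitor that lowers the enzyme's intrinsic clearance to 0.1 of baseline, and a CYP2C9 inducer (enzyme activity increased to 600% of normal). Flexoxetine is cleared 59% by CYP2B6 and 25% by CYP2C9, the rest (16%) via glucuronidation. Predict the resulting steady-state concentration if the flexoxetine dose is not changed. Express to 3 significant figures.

14.2 mg/L

CYP2B6: 0.59 × 0.1 = 0.059
CYP2C9: 0.25 × 6 = 1.5
Other: 0.16 (unchanged)
CL_new/CL_old = 0.059 + 1.5 + 0.16 = 1.719.
Dividing the baseline by the relative clearance: 24.4 / 1.719 = 14.2 mg/L.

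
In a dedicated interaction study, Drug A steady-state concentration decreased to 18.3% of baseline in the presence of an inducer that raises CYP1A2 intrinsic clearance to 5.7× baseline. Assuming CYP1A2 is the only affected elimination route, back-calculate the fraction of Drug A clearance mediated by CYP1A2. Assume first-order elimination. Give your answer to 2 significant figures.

Call the CYP1A2 fraction fm. After the interaction, CL_new/CL_old = fm × 5.7 + (1 − fm).
Steady-state concentration ratio = 1 / (new CL fraction), so new CL fraction = 1 / 0.183 = 5.464.
fm × 5.7 + 1 − fm = 5.464  ⇒  fm × (5.7 − 1) = 4.464  ⇒  fm = 0.95.

0.95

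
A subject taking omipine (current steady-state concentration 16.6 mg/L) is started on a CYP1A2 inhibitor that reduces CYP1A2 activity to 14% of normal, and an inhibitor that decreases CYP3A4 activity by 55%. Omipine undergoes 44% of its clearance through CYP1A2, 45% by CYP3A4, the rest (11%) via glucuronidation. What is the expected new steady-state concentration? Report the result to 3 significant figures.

CYP1A2: 0.44 × 0.14 = 0.0616
CYP3A4: 0.45 × 0.45 = 0.2025
Other: 0.11 (unchanged)
Relative clearance = 0.0616 + 0.2025 + 0.11 = 0.3741.
Steady-state concentration ∝ 1/CL: new value = 16.6 / 0.3741 = 44.4 mg/L.

44.4 mg/L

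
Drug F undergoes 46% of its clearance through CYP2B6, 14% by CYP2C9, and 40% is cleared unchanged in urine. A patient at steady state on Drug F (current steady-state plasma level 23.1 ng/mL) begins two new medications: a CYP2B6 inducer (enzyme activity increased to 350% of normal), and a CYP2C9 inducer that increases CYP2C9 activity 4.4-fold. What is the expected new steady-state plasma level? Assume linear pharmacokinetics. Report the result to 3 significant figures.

The CYP2B6 pathway (46% of clearance) is boosted to 3.5× activity: 0.46 × 3.5 = 1.61.
The CYP2C9 pathway (14% of clearance) increases to 4.4× activity: 0.14 × 4.4 = 0.616.
Non-CYP routes (40%) are unchanged.
New clearance relative to baseline: 1.61 + 0.616 + 0.4 = 2.626.
New steady-state plasma level = 23.1 / 2.626 = 8.80 ng/mL (concentration scales inversely with clearance).

8.80 ng/mL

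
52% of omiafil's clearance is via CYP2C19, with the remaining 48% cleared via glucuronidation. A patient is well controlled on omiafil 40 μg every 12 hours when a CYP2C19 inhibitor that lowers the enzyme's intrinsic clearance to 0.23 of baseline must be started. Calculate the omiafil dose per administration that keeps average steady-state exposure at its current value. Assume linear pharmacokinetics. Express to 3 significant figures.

The CYP2C19 pathway (52% of clearance) drops to 0.23× activity: 0.52 × 0.23 = 0.1196.
The remaining 48% of clearance is unaffected.
CL_new/CL_old = 0.1196 + 0.48 = 0.5996.
Css,avg = (dose rate)/CL, so holding Css fixed requires dose ∝ CL: 40 × 0.5996 = 24.0 μg.

24.0 μg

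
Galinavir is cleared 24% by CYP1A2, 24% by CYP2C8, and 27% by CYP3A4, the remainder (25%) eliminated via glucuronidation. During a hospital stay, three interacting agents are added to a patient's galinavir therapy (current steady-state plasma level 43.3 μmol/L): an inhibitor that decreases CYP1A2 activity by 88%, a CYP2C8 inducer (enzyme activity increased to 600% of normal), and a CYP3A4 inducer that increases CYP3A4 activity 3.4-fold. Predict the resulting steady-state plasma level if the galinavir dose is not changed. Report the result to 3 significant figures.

The CYP1A2 pathway (24% of clearance) drops to 0.12× activity: 0.24 × 0.12 = 0.0288.
The CYP2C8 pathway (24% of clearance) is boosted to 6× activity: 0.24 × 6 = 1.44.
The CYP3A4 pathway (27% of clearance) increases to 3.4× activity: 0.27 × 3.4 = 0.918.
The remaining 25% of clearance is unaffected.
New clearance relative to baseline: 0.0288 + 1.44 + 0.918 + 0.25 = 2.6368.
New steady-state plasma level = 43.3 / 2.6368 = 16.4 μmol/L (concentration scales inversely with clearance).

16.4 μmol/L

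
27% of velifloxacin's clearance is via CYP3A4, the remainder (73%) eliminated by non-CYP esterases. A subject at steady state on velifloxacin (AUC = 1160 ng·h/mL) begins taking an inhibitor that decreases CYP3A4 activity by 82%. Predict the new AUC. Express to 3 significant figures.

The CYP3A4 pathway (27% of clearance) falls to 0.18× activity: 0.27 × 0.18 = 0.0486.
The remaining 73% of clearance is unaffected.
New clearance relative to baseline: 0.0486 + 0.73 = 0.7786.
New AUC = baseline ÷ relative clearance = 1160 / 0.7786 = 1.49 × 10³ ng·h/mL.

1.49 × 10³ ng·h/mL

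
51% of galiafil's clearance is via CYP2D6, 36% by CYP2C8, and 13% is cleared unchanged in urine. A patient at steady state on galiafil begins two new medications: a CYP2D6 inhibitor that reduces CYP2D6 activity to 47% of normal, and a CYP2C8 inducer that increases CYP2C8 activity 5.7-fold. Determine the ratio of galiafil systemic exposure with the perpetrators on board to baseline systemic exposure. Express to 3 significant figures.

CYP2D6: 0.51 × 0.47 = 0.2397
CYP2C8: 0.36 × 5.7 = 2.052
Other: 0.13 (unchanged)
New clearance relative to baseline: 0.2397 + 2.052 + 0.13 = 2.4217.
Net systemic exposure ratio = 1 / 2.4217 = 0.413.

0.413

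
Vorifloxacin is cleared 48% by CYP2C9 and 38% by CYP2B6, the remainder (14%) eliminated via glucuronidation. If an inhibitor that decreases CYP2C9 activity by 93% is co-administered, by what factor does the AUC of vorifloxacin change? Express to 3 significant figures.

The CYP2C9 pathway (48% of clearance) drops to 0.07× activity: 0.48 × 0.07 = 0.0336.
CYP2B6 (38%) and the residual 14% are unaffected.
CL_new/CL_old = 0.0336 + 0.38 + 0.14 = 0.5536.
Since AUC ∝ 1/CL, the ratio is 1 / 0.5536 = 1.81.

1.81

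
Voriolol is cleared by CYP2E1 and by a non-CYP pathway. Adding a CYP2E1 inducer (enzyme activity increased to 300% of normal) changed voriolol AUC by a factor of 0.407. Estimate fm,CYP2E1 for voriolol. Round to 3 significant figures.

CL'/CL = 1 / 0.407 = 2.457
3·fm + (1 − fm) = 2.457
fm = (2.457 − 1) / (3 − 1) = 0.729

0.729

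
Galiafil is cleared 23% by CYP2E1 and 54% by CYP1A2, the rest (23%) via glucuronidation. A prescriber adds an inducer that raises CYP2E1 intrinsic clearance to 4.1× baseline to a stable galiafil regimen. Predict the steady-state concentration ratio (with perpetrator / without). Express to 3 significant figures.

CYP2E1: 0.23 × 4.1 = 0.943
CYP1A2: 0.54 (unchanged)
Other: 0.23 (unchanged)
CL_new/CL_old = 0.943 + 0.54 + 0.23 = 1.713.
Steady-state concentration ratio = CL_old/CL_new = 1 / 1.713 = 0.584.

0.584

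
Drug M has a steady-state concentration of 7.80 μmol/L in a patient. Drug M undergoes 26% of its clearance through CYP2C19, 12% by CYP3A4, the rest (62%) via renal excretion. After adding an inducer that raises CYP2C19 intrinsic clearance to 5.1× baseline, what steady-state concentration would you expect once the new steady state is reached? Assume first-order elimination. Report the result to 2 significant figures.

3.8 μmol/L

The CYP2C19 pathway (26% of clearance) is boosted to 5.1× activity: 0.26 × 5.1 = 1.326.
CYP3A4 (12%) and the residual 62% are unaffected.
CL_new/CL_old = 1.326 + 0.12 + 0.62 = 2.066.
Steady-state concentration ∝ 1/CL, so new value = 7.80 / 2.066 = 3.8 μmol/L.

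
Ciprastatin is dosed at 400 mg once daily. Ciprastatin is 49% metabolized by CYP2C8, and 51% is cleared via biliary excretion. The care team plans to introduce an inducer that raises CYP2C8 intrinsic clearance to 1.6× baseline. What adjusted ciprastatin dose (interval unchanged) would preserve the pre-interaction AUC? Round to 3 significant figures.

518 mg

The CYP2C8 pathway (49% of clearance) is boosted to 1.6× activity: 0.49 × 1.6 = 0.784.
Non-CYP routes (51%) are unchanged.
New clearance relative to baseline: 0.784 + 0.51 = 1.294.
To maintain the same steady-state level, dose must scale with clearance: new dose = 400 × 1.294 = 518 mg.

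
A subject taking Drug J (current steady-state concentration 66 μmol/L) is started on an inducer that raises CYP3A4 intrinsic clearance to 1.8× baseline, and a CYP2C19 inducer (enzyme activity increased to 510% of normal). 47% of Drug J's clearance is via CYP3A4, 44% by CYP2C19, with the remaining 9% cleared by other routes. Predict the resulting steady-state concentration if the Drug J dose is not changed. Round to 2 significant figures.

CYP3A4: 0.47 × 1.8 = 0.846
CYP2C19: 0.44 × 5.1 = 2.244
Other: 0.09 (unchanged)
New clearance relative to baseline: 0.846 + 2.244 + 0.09 = 3.18.
New steady-state concentration = 66 / 3.18 = 21 μmol/L (concentration scales inversely with clearance).

21 μmol/L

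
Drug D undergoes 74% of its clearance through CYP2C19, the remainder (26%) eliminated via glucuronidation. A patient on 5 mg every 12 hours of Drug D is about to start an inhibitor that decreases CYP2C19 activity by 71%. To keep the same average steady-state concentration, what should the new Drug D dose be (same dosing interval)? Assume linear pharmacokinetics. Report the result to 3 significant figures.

The CYP2C19 pathway (74% of clearance) drops to 0.29× activity: 0.74 × 0.29 = 0.2146.
Non-CYP routes (26%) are unchanged.
New clearance relative to baseline: 0.2146 + 0.26 = 0.4746.
Css,avg = (dose rate)/CL, so holding Css fixed requires dose ∝ CL: 5 × 0.4746 = 2.37 mg.

2.37 mg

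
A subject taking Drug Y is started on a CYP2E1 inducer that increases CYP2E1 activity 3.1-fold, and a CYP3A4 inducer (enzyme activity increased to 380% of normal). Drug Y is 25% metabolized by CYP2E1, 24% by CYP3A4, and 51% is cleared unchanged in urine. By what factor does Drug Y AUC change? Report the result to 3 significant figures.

The CYP2E1 pathway (25% of clearance) increases to 3.1× activity: 0.25 × 3.1 = 0.775.
The CYP3A4 pathway (24% of clearance) rises to 3.8× activity: 0.24 × 3.8 = 0.912.
The remaining 51% of clearance is unaffected.
CL_new/CL_old = 0.775 + 0.912 + 0.51 = 2.197.
AUC ∝ 1/CL: fold-change = 1 / 2.197 = 0.455.

0.455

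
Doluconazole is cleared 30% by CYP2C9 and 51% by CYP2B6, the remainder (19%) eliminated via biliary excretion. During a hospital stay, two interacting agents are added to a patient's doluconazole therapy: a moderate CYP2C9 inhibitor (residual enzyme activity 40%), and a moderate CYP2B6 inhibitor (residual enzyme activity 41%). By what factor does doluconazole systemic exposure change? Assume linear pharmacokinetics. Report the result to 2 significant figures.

The CYP2C9 pathway (30% of clearance) falls to 0.4× activity: 0.3 × 0.4 = 0.12.
The CYP2B6 pathway (51% of clearance) falls to 0.41× activity: 0.51 × 0.41 = 0.2091.
The remaining 19% of clearance is unaffected.
CL_new/CL_old = 0.12 + 0.2091 + 0.19 = 0.5191.
Because systemic exposure varies inversely with clearance, the combined effect is 1 / 0.5191 = 1.9.

1.9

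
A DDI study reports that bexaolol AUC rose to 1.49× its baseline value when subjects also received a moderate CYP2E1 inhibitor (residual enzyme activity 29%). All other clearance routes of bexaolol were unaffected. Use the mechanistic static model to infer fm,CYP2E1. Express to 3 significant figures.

0.463

Let fm be the CYP2E1 fraction. New clearance relative to baseline = fm × 0.29 + (1 − fm).
AUC ratio = 1 / (new CL fraction), so new CL fraction = 1 / 1.49 = 0.6711.
fm × 0.29 + 1 − fm = 0.6711  ⇒  fm × (0.29 − 1) = −0.3289  ⇒  fm = 0.463.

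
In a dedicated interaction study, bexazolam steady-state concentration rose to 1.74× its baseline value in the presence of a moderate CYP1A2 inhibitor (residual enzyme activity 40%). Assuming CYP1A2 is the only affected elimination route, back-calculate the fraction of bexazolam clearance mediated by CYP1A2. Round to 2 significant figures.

0.71

Let fm be the CYP1A2 fraction. New clearance relative to baseline = fm × 0.4 + (1 − fm).
Steady-state concentration ratio = 1 / (new CL fraction), so new CL fraction = 1 / 1.74 = 0.5747.
fm × 0.4 + 1 − fm = 0.5747  ⇒  fm × (0.4 − 1) = −0.4253  ⇒  fm = 0.71.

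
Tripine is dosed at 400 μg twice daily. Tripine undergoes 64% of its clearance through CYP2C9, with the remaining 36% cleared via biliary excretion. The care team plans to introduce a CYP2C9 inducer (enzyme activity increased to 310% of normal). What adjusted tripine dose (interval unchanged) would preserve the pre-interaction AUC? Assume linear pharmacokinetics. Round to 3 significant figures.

The CYP2C9 pathway (64% of clearance) rises to 3.1× activity: 0.64 × 3.1 = 1.984.
The remaining 36% of clearance is unaffected.
Relative clearance = 1.984 + 0.36 = 2.344.
Exposure is unchanged when dose changes in proportion to clearance. New dose = 400 μg × 2.344 = 938 μg.

938 μg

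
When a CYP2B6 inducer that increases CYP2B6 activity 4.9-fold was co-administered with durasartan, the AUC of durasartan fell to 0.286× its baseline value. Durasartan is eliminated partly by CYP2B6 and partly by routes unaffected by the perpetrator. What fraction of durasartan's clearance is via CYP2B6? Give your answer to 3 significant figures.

Let x = fm,CYP2B6. Because AUC ∝ 1/CL, relative clearance rose to 1/0.286 = 3.497.
Setting x·4.9 + (1 − x) = 3.497 and solving: x = (3.497 − 1)/(4.9 − 1) = 0.640.

0.640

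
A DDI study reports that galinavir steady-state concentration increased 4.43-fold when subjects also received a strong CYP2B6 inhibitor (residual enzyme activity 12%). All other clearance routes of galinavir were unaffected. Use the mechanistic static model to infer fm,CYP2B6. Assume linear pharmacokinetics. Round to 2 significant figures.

0.88

Let x = fm,CYP2B6. Because steady-state concentration ∝ 1/CL, relative clearance fell to 1/4.43 = 0.2257.
Only the CYP2B6 route changed, so 0.2257 = x·0.12 + (1 − x), giving x = 0.88.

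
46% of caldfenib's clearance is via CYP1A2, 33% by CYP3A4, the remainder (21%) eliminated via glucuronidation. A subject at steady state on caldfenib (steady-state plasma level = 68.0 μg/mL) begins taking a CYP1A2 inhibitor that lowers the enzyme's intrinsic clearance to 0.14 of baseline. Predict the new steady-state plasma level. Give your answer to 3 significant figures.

113 μg/mL

CYP1A2: 0.46 × 0.14 = 0.0644
CYP3A4: 0.33 (unchanged)
Other: 0.21 (unchanged)
Relative clearance = 0.0644 + 0.33 + 0.21 = 0.6044.
With dosing unchanged, steady-state plasma level scales as 1/CL: 68.0 / 0.6044 = 113 μg/mL.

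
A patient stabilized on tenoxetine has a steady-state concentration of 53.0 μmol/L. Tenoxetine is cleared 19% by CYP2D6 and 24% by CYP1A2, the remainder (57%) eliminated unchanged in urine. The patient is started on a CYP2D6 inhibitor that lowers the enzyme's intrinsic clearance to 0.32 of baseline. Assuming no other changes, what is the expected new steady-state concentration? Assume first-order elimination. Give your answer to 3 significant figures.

60.9 μmol/L

CYP2D6: 0.19 × 0.32 = 0.0608
CYP1A2: 0.24 (unchanged)
Other: 0.57 (unchanged)
CL_new/CL_old = 0.0608 + 0.24 + 0.57 = 0.8708.
With dosing unchanged, steady-state concentration scales as 1/CL: 53.0 / 0.8708 = 60.9 μmol/L.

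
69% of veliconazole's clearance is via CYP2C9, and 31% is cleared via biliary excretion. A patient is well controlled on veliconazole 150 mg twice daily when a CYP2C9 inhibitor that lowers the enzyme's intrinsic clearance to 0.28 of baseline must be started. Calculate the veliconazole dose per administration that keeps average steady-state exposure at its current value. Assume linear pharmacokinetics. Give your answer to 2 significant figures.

The CYP2C9 pathway (69% of clearance) is reduced to 0.28× activity: 0.69 × 0.28 = 0.1932.
The remaining 31% of clearance is unaffected.
Relative clearance = 0.1932 + 0.31 = 0.5032.
Css,avg = (dose rate)/CL, so holding Css fixed requires dose ∝ CL: 150 × 0.5032 = 75 mg.

75 mg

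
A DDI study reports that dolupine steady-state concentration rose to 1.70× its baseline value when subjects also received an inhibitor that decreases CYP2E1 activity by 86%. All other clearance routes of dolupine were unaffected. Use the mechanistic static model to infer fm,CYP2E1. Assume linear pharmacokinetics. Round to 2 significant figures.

Write x for the fraction cleared via CYP2E1. The observed steady-state concentration change means clearance fell to 1/1.70 = 0.5882 of baseline.
Only the CYP2E1 route changed, so 0.5882 = x·0.14 + (1 − x), giving x = 0.48.

0.48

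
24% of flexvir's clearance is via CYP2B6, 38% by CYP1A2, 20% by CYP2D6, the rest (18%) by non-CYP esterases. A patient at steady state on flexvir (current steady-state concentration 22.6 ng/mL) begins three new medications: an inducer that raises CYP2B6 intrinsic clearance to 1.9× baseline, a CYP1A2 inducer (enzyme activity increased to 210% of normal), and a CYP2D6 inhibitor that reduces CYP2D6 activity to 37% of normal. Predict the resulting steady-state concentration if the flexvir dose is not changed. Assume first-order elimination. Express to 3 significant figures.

The CYP2B6 pathway (24% of clearance) increases to 1.9× activity: 0.24 × 1.9 = 0.456.
The CYP1A2 pathway (38% of clearance) increases to 2.1× activity: 0.38 × 2.1 = 0.798.
The CYP2D6 pathway (20% of clearance) drops to 0.37× activity: 0.2 × 0.37 = 0.074.
Non-CYP routes (18%) are unchanged.
CL_new/CL_old = 0.456 + 0.798 + 0.074 + 0.18 = 1.508.
New steady-state concentration = 22.6 / 1.508 = 15.0 ng/mL (concentration scales inversely with clearance).

15.0 ng/mL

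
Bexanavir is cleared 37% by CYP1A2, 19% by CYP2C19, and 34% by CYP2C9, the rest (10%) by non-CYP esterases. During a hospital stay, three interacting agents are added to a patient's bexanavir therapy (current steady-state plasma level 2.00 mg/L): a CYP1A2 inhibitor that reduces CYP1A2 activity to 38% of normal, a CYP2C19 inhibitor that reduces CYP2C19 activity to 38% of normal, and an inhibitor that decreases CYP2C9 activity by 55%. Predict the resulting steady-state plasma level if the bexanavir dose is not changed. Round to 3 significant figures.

4.29 mg/L

The CYP1A2 pathway (37% of clearance) is reduced to 0.38× activity: 0.37 × 0.38 = 0.1406.
The CYP2C19 pathway (19% of clearance) is reduced to 0.38× activity: 0.19 × 0.38 = 0.0722.
The CYP2C9 pathway (34% of clearance) is reduced to 0.45× activity: 0.34 × 0.45 = 0.153.
Non-CYP routes (10%) are unchanged.
New clearance relative to baseline: 0.1406 + 0.0722 + 0.153 + 0.1 = 0.4658.
Steady-state plasma level ∝ 1/CL: new value = 2.00 / 0.4658 = 4.29 mg/L.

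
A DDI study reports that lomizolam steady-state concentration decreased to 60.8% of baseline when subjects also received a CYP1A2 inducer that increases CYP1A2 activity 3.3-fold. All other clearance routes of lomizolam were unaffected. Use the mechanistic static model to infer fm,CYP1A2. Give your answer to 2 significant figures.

0.28

Write x for the fraction cleared via CYP1A2. The observed steady-state concentration change means clearance rose to 1/0.608 = 1.645 of baseline.
Setting x·3.3 + (1 − x) = 1.645 and solving: x = (1.645 − 1)/(3.3 − 1) = 0.28.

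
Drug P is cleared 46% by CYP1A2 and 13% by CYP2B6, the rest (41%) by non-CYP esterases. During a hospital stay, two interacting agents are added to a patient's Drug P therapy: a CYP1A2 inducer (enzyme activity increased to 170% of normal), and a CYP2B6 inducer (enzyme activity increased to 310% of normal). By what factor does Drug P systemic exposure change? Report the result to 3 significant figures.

The CYP1A2 pathway (46% of clearance) rises to 1.7× activity: 0.46 × 1.7 = 0.782.
The CYP2B6 pathway (13% of clearance) increases to 3.1× activity: 0.13 × 3.1 = 0.403.
The remaining 41% of clearance is unaffected.
New clearance relative to baseline: 0.782 + 0.403 + 0.41 = 1.595.
Because systemic exposure varies inversely with clearance, the combined effect is 1 / 1.595 = 0.627.

0.627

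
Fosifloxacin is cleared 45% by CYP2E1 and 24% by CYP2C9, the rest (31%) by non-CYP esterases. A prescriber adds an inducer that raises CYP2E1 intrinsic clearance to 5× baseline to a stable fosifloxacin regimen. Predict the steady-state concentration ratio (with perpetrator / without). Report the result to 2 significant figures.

CYP2E1: 0.45 × 5 = 2.25
CYP2C9: 0.24 (unchanged)
Other: 0.31 (unchanged)
Relative clearance = 2.25 + 0.24 + 0.31 = 2.8.
Since steady-state concentration ∝ 1/CL, the ratio is 1 / 2.8 = 0.36.

0.36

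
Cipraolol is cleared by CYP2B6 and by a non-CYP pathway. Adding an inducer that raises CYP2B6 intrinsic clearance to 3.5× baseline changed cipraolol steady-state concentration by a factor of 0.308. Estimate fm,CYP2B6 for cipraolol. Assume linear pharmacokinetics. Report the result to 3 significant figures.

0.899

Write x for the fraction cleared via CYP2B6. The observed steady-state concentration change means clearance rose to 1/0.308 = 3.247 of baseline.
Setting x·3.5 + (1 − x) = 3.247 and solving: x = (3.247 − 1)/(3.5 − 1) = 0.899.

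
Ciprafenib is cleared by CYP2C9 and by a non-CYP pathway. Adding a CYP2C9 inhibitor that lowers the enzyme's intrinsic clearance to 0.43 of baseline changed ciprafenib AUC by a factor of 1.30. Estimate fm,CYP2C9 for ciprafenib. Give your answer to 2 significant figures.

Write x for the fraction cleared via CYP2C9. The observed AUC change means clearance fell to 1/1.30 = 0.7692 of baseline.
Only the CYP2C9 route changed, so 0.7692 = x·0.43 + (1 − x), giving x = 0.40.

0.40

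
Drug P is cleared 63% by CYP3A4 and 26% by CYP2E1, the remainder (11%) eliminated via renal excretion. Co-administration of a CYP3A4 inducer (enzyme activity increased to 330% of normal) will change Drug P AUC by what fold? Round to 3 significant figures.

0.408

CYP3A4: 0.63 × 3.3 = 2.079
CYP2E1: 0.26 (unchanged)
Other: 0.11 (unchanged)
Relative clearance = 2.079 + 0.26 + 0.11 = 2.449.
AUC ratio = CL_old/CL_new = 1 / 2.449 = 0.408.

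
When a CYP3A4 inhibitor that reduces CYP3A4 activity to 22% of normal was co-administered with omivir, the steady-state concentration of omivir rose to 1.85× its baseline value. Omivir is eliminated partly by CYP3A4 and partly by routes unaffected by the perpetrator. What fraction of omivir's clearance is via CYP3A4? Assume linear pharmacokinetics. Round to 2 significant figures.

0.59

CL'/CL = 1 / 1.85 = 0.5405
0.22·fm + (1 − fm) = 0.5405
fm = (0.5405 − 1) / (0.22 − 1) = 0.59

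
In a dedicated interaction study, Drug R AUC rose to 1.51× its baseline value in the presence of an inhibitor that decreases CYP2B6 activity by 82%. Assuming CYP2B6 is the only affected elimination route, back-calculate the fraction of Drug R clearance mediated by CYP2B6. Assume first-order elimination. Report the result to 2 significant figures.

CL'/CL = 1 / 1.51 = 0.6623
0.18·fm + (1 − fm) = 0.6623
fm = (0.6623 − 1) / (0.18 − 1) = 0.41

0.41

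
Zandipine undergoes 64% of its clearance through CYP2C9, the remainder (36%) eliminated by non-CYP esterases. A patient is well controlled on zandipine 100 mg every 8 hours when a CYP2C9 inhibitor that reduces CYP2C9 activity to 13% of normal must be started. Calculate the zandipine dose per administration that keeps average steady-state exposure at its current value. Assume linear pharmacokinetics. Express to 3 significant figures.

44.3 mg

The CYP2C9 pathway (64% of clearance) drops to 0.13× activity: 0.64 × 0.13 = 0.0832.
Non-CYP routes (36%) are unchanged.
CL_new/CL_old = 0.0832 + 0.36 = 0.4432.
Exposure is unchanged when dose changes in proportion to clearance. New dose = 100 mg × 0.4432 = 44.3 mg.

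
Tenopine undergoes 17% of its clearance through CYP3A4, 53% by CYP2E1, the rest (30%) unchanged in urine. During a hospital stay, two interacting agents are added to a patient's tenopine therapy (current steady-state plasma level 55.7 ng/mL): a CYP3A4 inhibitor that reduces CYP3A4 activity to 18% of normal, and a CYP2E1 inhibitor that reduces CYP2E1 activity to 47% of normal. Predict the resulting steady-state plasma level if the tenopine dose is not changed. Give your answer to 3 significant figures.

96.1 ng/mL

CYP3A4: 0.17 × 0.18 = 0.0306
CYP2E1: 0.53 × 0.47 = 0.2491
Other: 0.3 (unchanged)
New clearance relative to baseline: 0.0306 + 0.2491 + 0.3 = 0.5797.
Steady-state plasma level ∝ 1/CL: new value = 55.7 / 0.5797 = 96.1 ng/mL.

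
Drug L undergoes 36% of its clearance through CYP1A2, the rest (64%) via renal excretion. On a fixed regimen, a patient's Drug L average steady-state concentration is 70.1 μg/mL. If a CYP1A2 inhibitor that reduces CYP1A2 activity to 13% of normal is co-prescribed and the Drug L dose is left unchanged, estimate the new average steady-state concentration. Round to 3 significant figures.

CYP1A2: 0.36 × 0.13 = 0.0468
Other: 0.64 (unchanged)
CL_new/CL_old = 0.0468 + 0.64 = 0.6868.
New average steady-state concentration = baseline ÷ relative clearance = 70.1 / 0.6868 = 102 μg/mL.

102 μg/mL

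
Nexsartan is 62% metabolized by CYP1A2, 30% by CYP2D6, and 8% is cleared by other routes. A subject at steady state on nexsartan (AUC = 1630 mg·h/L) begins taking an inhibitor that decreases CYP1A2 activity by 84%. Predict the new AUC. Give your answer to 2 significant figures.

CYP1A2: 0.62 × 0.16 = 0.0992
CYP2D6: 0.3 (unchanged)
Other: 0.08 (unchanged)
New clearance relative to baseline: 0.0992 + 0.3 + 0.08 = 0.4792.
With dosing unchanged, AUC scales as 1/CL: 1630 / 0.4792 = 3.4 × 10³ mg·h/L.

3.4 × 10³ mg·h/L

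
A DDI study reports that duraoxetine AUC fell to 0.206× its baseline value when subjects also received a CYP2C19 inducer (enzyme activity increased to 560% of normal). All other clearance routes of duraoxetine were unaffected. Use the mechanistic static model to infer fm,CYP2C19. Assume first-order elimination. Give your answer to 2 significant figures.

0.84

CL'/CL = 1 / 0.206 = 4.854
5.6·fm + (1 − fm) = 4.854
fm = (4.854 − 1) / (5.6 − 1) = 0.84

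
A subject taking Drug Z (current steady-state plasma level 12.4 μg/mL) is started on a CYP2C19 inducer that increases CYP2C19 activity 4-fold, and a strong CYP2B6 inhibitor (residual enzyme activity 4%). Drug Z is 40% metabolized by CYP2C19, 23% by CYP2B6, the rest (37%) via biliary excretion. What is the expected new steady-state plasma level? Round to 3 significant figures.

6.27 μg/mL

The CYP2C19 pathway (40% of clearance) is boosted to 4× activity: 0.4 × 4 = 1.6.
The CYP2B6 pathway (23% of clearance) is reduced to 0.04× activity: 0.23 × 0.04 = 0.0092.
Non-CYP routes (37%) are unchanged.
Relative clearance = 1.6 + 0.0092 + 0.37 = 1.9792.
New steady-state plasma level = 12.4 / 1.9792 = 6.27 μg/mL (concentration scales inversely with clearance).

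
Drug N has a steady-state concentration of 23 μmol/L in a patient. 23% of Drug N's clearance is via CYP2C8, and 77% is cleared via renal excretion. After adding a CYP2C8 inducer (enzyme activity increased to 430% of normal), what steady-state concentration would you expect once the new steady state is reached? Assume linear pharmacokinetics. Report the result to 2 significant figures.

The CYP2C8 pathway (23% of clearance) rises to 4.3× activity: 0.23 × 4.3 = 0.989.
The remaining 77% of clearance is unaffected.
New clearance relative to baseline: 0.989 + 0.77 = 1.759.
Steady-state concentration ∝ 1/CL, so new value = 23 / 1.759 = 13 μmol/L.

13 μmol/L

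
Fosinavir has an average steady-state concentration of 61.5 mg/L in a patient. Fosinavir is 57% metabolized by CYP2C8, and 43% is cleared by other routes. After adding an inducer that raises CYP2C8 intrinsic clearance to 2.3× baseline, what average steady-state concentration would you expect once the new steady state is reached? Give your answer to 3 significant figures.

35.3 mg/L

The CYP2C8 pathway (57% of clearance) is boosted to 2.3× activity: 0.57 × 2.3 = 1.311.
Non-CYP routes (43%) are unchanged.
CL_new/CL_old = 1.311 + 0.43 = 1.741.
With dosing unchanged, average steady-state concentration scales as 1/CL: 61.5 / 1.741 = 35.3 mg/L.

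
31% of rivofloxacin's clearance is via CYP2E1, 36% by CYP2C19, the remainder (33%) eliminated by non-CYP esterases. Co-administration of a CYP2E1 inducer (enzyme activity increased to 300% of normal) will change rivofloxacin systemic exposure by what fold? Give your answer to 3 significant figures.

CYP2E1: 0.31 × 3 = 0.93
CYP2C19: 0.36 (unchanged)
Other: 0.33 (unchanged)
New clearance relative to baseline: 0.93 + 0.36 + 0.33 = 1.62.
Since systemic exposure ∝ 1/CL, the ratio is 1 / 1.62 = 0.617.

0.617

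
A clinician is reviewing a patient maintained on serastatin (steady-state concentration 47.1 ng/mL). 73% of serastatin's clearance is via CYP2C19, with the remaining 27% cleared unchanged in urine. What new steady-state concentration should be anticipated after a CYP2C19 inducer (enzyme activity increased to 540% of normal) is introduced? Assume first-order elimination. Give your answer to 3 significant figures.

The CYP2C19 pathway (73% of clearance) increases to 5.4× activity: 0.73 × 5.4 = 3.942.
The remaining 27% of clearance is unaffected.
CL_new/CL_old = 3.942 + 0.27 = 4.212.
New steady-state concentration = baseline ÷ relative clearance = 47.1 / 4.212 = 11.2 ng/mL.

11.2 ng/mL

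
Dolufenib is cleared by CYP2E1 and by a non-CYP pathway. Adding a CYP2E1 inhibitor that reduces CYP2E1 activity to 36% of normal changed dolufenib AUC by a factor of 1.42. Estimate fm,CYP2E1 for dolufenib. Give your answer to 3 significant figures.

Call the CYP2E1 fraction fm. After the interaction, CL_new/CL_old = fm × 0.36 + (1 − fm).
AUC ratio = 1 / (new CL fraction), so new CL fraction = 1 / 1.42 = 0.7042.
fm × 0.36 + 1 − fm = 0.7042  ⇒  fm × (0.36 − 1) = −0.2958  ⇒  fm = 0.462.

0.462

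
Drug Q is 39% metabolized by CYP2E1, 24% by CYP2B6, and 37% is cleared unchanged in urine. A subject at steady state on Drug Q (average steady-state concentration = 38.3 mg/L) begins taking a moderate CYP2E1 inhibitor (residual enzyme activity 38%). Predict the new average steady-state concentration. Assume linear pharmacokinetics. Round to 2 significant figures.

51 mg/L

The CYP2E1 pathway (39% of clearance) drops to 0.38× activity: 0.39 × 0.38 = 0.1482.
CYP2B6 (24%) and the residual 37% are unaffected.
CL_new/CL_old = 0.1482 + 0.24 + 0.37 = 0.7582.
New average steady-state concentration = baseline ÷ relative clearance = 38.3 / 0.7582 = 51 mg/L.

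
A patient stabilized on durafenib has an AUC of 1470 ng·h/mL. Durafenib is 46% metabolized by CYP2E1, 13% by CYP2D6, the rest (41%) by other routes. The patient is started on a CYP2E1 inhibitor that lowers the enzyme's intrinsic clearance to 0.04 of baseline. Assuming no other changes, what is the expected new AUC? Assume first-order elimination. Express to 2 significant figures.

2.6 × 10³ ng·h/mL

The CYP2E1 pathway (46% of clearance) is reduced to 0.04× activity: 0.46 × 0.04 = 0.0184.
CYP2D6 (13%) and the residual 41% are unaffected.
CL_new/CL_old = 0.0184 + 0.13 + 0.41 = 0.5584.
With dosing unchanged, AUC scales as 1/CL: 1470 / 0.5584 = 2.6 × 10³ ng·h/mL.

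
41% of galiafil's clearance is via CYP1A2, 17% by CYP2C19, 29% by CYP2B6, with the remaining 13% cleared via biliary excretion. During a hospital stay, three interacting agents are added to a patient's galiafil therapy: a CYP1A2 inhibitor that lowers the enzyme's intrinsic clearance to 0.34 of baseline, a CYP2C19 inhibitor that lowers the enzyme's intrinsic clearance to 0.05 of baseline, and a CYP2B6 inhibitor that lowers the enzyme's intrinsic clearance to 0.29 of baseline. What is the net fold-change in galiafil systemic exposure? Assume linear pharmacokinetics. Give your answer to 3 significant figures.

2.76

CYP1A2: 0.41 × 0.34 = 0.1394
CYP2C19: 0.17 × 0.05 = 0.0085
CYP2B6: 0.29 × 0.29 = 0.0841
Other: 0.13 (unchanged)
New clearance relative to baseline: 0.1394 + 0.0085 + 0.0841 + 0.13 = 0.362.
Systemic exposure ∝ 1/CL: fold-change = 1 / 0.362 = 2.76.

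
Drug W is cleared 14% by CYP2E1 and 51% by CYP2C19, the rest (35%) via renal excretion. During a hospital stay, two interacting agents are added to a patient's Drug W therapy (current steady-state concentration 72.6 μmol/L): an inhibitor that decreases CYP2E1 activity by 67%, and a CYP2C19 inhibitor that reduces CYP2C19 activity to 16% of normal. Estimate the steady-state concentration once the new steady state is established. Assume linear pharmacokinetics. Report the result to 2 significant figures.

1.5 × 10² μmol/L

CYP2E1: 0.14 × 0.33 = 0.0462
CYP2C19: 0.51 × 0.16 = 0.0816
Other: 0.35 (unchanged)
CL_new/CL_old = 0.0462 + 0.0816 + 0.35 = 0.4778.
Dividing the baseline by the relative clearance: 72.6 / 0.4778 = 1.5 × 10² μmol/L.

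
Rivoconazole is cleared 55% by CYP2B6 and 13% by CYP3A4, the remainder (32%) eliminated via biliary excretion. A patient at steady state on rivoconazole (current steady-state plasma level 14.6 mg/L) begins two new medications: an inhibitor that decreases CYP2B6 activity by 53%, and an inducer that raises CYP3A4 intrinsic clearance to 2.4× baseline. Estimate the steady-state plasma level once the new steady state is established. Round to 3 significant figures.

The CYP2B6 pathway (55% of clearance) is reduced to 0.47× activity: 0.55 × 0.47 = 0.2585.
The CYP3A4 pathway (13% of clearance) increases to 2.4× activity: 0.13 × 2.4 = 0.312.
Non-CYP routes (32%) are unchanged.
CL_new/CL_old = 0.2585 + 0.312 + 0.32 = 0.8905.
Steady-state plasma level ∝ 1/CL: new value = 14.6 / 0.8905 = 16.4 mg/L.

16.4 mg/L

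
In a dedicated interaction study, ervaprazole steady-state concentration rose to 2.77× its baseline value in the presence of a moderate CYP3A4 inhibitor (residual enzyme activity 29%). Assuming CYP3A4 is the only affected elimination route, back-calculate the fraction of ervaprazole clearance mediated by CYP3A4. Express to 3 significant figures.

0.900

Call the CYP3A4 fraction fm. After the interaction, CL_new/CL_old = fm × 0.29 + (1 − fm).
Steady-state concentration ratio = 1 / (new CL fraction), so new CL fraction = 1 / 2.77 = 0.361.
fm × 0.29 + 1 − fm = 0.361  ⇒  fm × (0.29 − 1) = −0.639  ⇒  fm = 0.900.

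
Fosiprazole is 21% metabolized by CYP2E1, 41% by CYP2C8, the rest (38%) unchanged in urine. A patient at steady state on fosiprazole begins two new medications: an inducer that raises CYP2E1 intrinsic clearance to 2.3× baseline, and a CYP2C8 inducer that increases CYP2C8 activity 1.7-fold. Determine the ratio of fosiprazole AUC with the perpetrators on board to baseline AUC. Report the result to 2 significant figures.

CYP2E1: 0.21 × 2.3 = 0.483
CYP2C8: 0.41 × 1.7 = 0.697
Other: 0.38 (unchanged)
New clearance relative to baseline: 0.483 + 0.697 + 0.38 = 1.56.
AUC ∝ 1/CL: fold-change = 1 / 1.56 = 0.64.

0.64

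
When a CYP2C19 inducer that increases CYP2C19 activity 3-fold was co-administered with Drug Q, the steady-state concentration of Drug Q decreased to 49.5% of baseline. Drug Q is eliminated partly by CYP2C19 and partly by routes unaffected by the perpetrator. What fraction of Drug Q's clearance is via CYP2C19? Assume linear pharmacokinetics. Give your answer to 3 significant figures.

Write x for the fraction cleared via CYP2C19. The observed steady-state concentration change means clearance rose to 1/0.495 = 2.02 of baseline.
Only the CYP2C19 route changed, so 2.02 = x·3 + (1 − x), giving x = 0.510.

0.510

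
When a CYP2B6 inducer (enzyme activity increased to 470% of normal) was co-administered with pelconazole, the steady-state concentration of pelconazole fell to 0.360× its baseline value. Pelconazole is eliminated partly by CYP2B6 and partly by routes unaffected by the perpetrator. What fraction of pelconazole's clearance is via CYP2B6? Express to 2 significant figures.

0.48

CL'/CL = 1 / 0.360 = 2.778
4.7·fm + (1 − fm) = 2.778
fm = (2.778 − 1) / (4.7 − 1) = 0.48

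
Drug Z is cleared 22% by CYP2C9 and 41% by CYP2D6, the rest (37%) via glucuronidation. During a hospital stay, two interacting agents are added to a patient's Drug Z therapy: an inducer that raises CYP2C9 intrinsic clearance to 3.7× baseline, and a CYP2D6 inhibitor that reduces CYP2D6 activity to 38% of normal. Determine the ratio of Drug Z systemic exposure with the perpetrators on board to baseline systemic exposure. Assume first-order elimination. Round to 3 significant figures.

0.746

The CYP2C9 pathway (22% of clearance) increases to 3.7× activity: 0.22 × 3.7 = 0.814.
The CYP2D6 pathway (41% of clearance) is reduced to 0.38× activity: 0.41 × 0.38 = 0.1558.
Non-CYP routes (37%) are unchanged.
CL_new/CL_old = 0.814 + 0.1558 + 0.37 = 1.3398.
Net systemic exposure ratio = 1 / 1.3398 = 0.746.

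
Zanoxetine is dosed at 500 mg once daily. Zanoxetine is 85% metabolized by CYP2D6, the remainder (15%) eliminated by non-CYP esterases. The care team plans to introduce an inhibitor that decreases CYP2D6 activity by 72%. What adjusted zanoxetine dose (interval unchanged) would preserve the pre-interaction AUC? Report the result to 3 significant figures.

The CYP2D6 pathway (85% of clearance) drops to 0.28× activity: 0.85 × 0.28 = 0.238.
The remaining 15% of clearance is unaffected.
CL_new/CL_old = 0.238 + 0.15 = 0.388.
Css,avg = (dose rate)/CL, so holding Css fixed requires dose ∝ CL: 500 × 0.388 = 194 mg.

194 mg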